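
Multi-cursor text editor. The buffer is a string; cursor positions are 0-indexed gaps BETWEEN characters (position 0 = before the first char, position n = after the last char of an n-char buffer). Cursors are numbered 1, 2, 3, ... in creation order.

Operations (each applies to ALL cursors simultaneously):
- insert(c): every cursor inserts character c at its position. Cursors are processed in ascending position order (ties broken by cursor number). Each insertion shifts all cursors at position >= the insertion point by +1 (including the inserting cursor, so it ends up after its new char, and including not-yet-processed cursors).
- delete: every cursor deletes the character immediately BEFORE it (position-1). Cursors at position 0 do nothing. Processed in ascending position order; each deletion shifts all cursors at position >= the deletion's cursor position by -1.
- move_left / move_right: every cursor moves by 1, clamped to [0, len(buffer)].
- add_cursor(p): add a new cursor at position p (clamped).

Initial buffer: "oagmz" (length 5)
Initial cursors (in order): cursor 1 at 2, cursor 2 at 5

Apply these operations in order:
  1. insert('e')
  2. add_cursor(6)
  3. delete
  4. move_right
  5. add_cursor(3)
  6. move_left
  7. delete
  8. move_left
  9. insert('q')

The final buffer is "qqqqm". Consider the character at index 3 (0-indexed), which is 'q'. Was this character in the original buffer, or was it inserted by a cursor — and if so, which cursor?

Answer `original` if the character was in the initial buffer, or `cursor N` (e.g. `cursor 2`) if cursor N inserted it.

After op 1 (insert('e')): buffer="oaegmze" (len 7), cursors c1@3 c2@7, authorship ..1...2
After op 2 (add_cursor(6)): buffer="oaegmze" (len 7), cursors c1@3 c3@6 c2@7, authorship ..1...2
After op 3 (delete): buffer="oagm" (len 4), cursors c1@2 c2@4 c3@4, authorship ....
After op 4 (move_right): buffer="oagm" (len 4), cursors c1@3 c2@4 c3@4, authorship ....
After op 5 (add_cursor(3)): buffer="oagm" (len 4), cursors c1@3 c4@3 c2@4 c3@4, authorship ....
After op 6 (move_left): buffer="oagm" (len 4), cursors c1@2 c4@2 c2@3 c3@3, authorship ....
After op 7 (delete): buffer="m" (len 1), cursors c1@0 c2@0 c3@0 c4@0, authorship .
After op 8 (move_left): buffer="m" (len 1), cursors c1@0 c2@0 c3@0 c4@0, authorship .
After op 9 (insert('q')): buffer="qqqqm" (len 5), cursors c1@4 c2@4 c3@4 c4@4, authorship 1234.
Authorship (.=original, N=cursor N): 1 2 3 4 .
Index 3: author = 4

Answer: cursor 4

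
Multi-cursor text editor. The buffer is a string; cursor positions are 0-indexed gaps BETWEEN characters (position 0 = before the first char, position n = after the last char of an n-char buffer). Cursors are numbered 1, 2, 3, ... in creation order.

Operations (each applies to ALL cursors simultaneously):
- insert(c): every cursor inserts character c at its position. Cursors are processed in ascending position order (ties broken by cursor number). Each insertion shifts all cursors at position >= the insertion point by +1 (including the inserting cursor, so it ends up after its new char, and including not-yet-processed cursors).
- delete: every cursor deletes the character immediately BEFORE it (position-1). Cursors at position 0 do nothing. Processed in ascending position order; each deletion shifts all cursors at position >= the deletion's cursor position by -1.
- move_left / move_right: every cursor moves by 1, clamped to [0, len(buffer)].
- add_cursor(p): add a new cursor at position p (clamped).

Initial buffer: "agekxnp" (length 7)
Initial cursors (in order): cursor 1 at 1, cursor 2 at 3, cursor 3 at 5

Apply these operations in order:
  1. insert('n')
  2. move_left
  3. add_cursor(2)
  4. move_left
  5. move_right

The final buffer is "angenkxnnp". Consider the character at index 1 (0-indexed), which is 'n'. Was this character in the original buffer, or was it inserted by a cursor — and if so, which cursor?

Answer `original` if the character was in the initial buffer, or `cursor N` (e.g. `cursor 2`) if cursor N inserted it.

Answer: cursor 1

Derivation:
After op 1 (insert('n')): buffer="angenkxnnp" (len 10), cursors c1@2 c2@5 c3@8, authorship .1..2..3..
After op 2 (move_left): buffer="angenkxnnp" (len 10), cursors c1@1 c2@4 c3@7, authorship .1..2..3..
After op 3 (add_cursor(2)): buffer="angenkxnnp" (len 10), cursors c1@1 c4@2 c2@4 c3@7, authorship .1..2..3..
After op 4 (move_left): buffer="angenkxnnp" (len 10), cursors c1@0 c4@1 c2@3 c3@6, authorship .1..2..3..
After op 5 (move_right): buffer="angenkxnnp" (len 10), cursors c1@1 c4@2 c2@4 c3@7, authorship .1..2..3..
Authorship (.=original, N=cursor N): . 1 . . 2 . . 3 . .
Index 1: author = 1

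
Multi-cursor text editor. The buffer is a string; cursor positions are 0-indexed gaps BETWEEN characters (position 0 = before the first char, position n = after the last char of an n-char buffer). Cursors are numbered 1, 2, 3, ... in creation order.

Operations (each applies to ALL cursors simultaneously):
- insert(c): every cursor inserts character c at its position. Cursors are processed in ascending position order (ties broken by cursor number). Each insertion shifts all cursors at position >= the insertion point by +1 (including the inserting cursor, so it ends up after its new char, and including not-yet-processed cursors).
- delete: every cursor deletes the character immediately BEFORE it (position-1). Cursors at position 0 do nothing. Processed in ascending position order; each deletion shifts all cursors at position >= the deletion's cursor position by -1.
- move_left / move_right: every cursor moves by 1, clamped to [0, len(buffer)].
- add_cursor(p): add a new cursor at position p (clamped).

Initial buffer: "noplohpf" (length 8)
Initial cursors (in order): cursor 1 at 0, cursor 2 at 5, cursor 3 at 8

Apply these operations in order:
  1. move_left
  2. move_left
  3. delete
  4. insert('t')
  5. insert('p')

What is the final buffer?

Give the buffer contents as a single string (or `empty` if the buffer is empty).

Answer: tpnotplotppf

Derivation:
After op 1 (move_left): buffer="noplohpf" (len 8), cursors c1@0 c2@4 c3@7, authorship ........
After op 2 (move_left): buffer="noplohpf" (len 8), cursors c1@0 c2@3 c3@6, authorship ........
After op 3 (delete): buffer="nolopf" (len 6), cursors c1@0 c2@2 c3@4, authorship ......
After op 4 (insert('t')): buffer="tnotlotpf" (len 9), cursors c1@1 c2@4 c3@7, authorship 1..2..3..
After op 5 (insert('p')): buffer="tpnotplotppf" (len 12), cursors c1@2 c2@6 c3@10, authorship 11..22..33..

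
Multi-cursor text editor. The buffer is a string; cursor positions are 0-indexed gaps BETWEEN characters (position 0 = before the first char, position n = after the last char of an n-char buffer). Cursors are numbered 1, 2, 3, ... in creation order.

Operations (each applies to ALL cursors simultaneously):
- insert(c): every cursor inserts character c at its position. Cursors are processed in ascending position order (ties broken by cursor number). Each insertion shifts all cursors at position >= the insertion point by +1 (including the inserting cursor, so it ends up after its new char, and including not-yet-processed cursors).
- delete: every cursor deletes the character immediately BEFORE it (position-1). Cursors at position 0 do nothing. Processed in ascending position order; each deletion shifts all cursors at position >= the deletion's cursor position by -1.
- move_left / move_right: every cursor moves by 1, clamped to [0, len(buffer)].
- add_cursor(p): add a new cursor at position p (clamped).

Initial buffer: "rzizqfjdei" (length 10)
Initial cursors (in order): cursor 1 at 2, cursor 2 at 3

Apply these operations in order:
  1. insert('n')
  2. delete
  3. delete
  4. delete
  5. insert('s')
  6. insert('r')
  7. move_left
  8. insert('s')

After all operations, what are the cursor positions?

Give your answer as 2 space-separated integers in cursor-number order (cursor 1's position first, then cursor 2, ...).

Answer: 5 5

Derivation:
After op 1 (insert('n')): buffer="rzninzqfjdei" (len 12), cursors c1@3 c2@5, authorship ..1.2.......
After op 2 (delete): buffer="rzizqfjdei" (len 10), cursors c1@2 c2@3, authorship ..........
After op 3 (delete): buffer="rzqfjdei" (len 8), cursors c1@1 c2@1, authorship ........
After op 4 (delete): buffer="zqfjdei" (len 7), cursors c1@0 c2@0, authorship .......
After op 5 (insert('s')): buffer="sszqfjdei" (len 9), cursors c1@2 c2@2, authorship 12.......
After op 6 (insert('r')): buffer="ssrrzqfjdei" (len 11), cursors c1@4 c2@4, authorship 1212.......
After op 7 (move_left): buffer="ssrrzqfjdei" (len 11), cursors c1@3 c2@3, authorship 1212.......
After op 8 (insert('s')): buffer="ssrssrzqfjdei" (len 13), cursors c1@5 c2@5, authorship 121122.......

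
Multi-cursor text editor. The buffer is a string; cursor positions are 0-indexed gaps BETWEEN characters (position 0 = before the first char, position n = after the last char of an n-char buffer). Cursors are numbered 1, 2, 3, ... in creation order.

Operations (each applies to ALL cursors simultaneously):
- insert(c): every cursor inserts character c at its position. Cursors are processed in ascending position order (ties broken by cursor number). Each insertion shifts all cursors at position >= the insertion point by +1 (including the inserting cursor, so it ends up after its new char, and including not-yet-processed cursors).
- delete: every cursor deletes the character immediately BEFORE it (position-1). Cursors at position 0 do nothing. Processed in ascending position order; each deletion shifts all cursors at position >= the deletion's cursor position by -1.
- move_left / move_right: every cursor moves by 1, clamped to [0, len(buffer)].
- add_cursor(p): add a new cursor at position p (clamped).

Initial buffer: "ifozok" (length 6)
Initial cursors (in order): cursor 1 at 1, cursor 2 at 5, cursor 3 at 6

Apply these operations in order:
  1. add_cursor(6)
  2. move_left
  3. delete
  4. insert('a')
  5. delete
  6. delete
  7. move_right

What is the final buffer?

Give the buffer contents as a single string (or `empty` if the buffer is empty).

Answer: k

Derivation:
After op 1 (add_cursor(6)): buffer="ifozok" (len 6), cursors c1@1 c2@5 c3@6 c4@6, authorship ......
After op 2 (move_left): buffer="ifozok" (len 6), cursors c1@0 c2@4 c3@5 c4@5, authorship ......
After op 3 (delete): buffer="ifk" (len 3), cursors c1@0 c2@2 c3@2 c4@2, authorship ...
After op 4 (insert('a')): buffer="aifaaak" (len 7), cursors c1@1 c2@6 c3@6 c4@6, authorship 1..234.
After op 5 (delete): buffer="ifk" (len 3), cursors c1@0 c2@2 c3@2 c4@2, authorship ...
After op 6 (delete): buffer="k" (len 1), cursors c1@0 c2@0 c3@0 c4@0, authorship .
After op 7 (move_right): buffer="k" (len 1), cursors c1@1 c2@1 c3@1 c4@1, authorship .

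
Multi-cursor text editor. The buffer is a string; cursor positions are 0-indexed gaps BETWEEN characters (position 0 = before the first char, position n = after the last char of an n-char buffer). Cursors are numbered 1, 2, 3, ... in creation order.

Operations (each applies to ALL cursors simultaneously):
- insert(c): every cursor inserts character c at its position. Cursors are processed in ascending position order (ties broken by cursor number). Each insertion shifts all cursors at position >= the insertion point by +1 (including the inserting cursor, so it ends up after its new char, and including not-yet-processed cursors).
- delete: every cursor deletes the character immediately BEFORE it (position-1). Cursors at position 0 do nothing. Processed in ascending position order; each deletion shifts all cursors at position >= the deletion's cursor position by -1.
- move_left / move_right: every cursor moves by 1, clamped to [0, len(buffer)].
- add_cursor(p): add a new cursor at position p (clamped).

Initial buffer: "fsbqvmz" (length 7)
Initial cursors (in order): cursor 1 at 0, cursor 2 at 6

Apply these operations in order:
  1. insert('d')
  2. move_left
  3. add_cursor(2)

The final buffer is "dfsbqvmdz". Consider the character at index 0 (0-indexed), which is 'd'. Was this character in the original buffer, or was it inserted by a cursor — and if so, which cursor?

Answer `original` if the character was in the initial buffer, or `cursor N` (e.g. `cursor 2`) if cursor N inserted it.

Answer: cursor 1

Derivation:
After op 1 (insert('d')): buffer="dfsbqvmdz" (len 9), cursors c1@1 c2@8, authorship 1......2.
After op 2 (move_left): buffer="dfsbqvmdz" (len 9), cursors c1@0 c2@7, authorship 1......2.
After op 3 (add_cursor(2)): buffer="dfsbqvmdz" (len 9), cursors c1@0 c3@2 c2@7, authorship 1......2.
Authorship (.=original, N=cursor N): 1 . . . . . . 2 .
Index 0: author = 1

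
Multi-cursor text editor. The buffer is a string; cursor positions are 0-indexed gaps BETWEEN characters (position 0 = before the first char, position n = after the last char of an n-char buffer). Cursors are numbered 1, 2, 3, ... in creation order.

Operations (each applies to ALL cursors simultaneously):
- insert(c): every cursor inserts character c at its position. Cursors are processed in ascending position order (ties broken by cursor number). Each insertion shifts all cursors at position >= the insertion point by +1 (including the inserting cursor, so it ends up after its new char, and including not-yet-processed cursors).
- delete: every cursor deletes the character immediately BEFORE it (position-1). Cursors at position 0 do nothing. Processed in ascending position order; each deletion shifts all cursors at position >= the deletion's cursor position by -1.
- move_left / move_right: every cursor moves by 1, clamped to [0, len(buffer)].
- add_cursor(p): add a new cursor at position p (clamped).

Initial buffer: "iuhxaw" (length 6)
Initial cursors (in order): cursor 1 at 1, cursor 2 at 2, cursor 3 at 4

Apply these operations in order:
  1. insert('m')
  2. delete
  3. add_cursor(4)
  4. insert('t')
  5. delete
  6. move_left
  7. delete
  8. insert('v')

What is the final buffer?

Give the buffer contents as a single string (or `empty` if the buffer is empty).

After op 1 (insert('m')): buffer="imumhxmaw" (len 9), cursors c1@2 c2@4 c3@7, authorship .1.2..3..
After op 2 (delete): buffer="iuhxaw" (len 6), cursors c1@1 c2@2 c3@4, authorship ......
After op 3 (add_cursor(4)): buffer="iuhxaw" (len 6), cursors c1@1 c2@2 c3@4 c4@4, authorship ......
After op 4 (insert('t')): buffer="ituthxttaw" (len 10), cursors c1@2 c2@4 c3@8 c4@8, authorship .1.2..34..
After op 5 (delete): buffer="iuhxaw" (len 6), cursors c1@1 c2@2 c3@4 c4@4, authorship ......
After op 6 (move_left): buffer="iuhxaw" (len 6), cursors c1@0 c2@1 c3@3 c4@3, authorship ......
After op 7 (delete): buffer="xaw" (len 3), cursors c1@0 c2@0 c3@0 c4@0, authorship ...
After op 8 (insert('v')): buffer="vvvvxaw" (len 7), cursors c1@4 c2@4 c3@4 c4@4, authorship 1234...

Answer: vvvvxaw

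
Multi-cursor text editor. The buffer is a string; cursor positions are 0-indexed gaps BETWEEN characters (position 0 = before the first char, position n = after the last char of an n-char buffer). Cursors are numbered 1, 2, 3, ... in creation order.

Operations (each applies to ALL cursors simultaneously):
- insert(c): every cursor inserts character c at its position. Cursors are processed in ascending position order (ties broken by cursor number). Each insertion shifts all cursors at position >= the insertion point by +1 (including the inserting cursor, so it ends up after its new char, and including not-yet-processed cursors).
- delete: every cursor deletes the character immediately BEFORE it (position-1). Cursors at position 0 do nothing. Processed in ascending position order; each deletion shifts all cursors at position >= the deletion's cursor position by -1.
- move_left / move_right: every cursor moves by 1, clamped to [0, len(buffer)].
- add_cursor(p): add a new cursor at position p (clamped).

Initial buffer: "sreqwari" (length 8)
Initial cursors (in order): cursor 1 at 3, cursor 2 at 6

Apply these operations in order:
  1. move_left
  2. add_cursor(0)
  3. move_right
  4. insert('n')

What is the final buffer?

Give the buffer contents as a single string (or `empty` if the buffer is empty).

Answer: snrenqwanri

Derivation:
After op 1 (move_left): buffer="sreqwari" (len 8), cursors c1@2 c2@5, authorship ........
After op 2 (add_cursor(0)): buffer="sreqwari" (len 8), cursors c3@0 c1@2 c2@5, authorship ........
After op 3 (move_right): buffer="sreqwari" (len 8), cursors c3@1 c1@3 c2@6, authorship ........
After op 4 (insert('n')): buffer="snrenqwanri" (len 11), cursors c3@2 c1@5 c2@9, authorship .3..1...2..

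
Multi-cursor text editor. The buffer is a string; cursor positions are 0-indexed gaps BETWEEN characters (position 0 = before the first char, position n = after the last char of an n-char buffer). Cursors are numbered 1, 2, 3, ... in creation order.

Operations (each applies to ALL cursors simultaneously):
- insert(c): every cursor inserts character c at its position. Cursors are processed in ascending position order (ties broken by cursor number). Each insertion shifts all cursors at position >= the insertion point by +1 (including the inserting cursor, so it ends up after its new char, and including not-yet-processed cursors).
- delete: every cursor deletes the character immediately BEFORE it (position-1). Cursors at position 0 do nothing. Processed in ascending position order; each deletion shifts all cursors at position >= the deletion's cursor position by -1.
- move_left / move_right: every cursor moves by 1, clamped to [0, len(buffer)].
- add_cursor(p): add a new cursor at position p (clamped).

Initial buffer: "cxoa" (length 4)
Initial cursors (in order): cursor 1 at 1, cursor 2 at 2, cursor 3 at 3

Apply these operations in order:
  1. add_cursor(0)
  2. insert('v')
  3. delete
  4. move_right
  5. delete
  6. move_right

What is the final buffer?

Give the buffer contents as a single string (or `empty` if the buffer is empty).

Answer: empty

Derivation:
After op 1 (add_cursor(0)): buffer="cxoa" (len 4), cursors c4@0 c1@1 c2@2 c3@3, authorship ....
After op 2 (insert('v')): buffer="vcvxvova" (len 8), cursors c4@1 c1@3 c2@5 c3@7, authorship 4.1.2.3.
After op 3 (delete): buffer="cxoa" (len 4), cursors c4@0 c1@1 c2@2 c3@3, authorship ....
After op 4 (move_right): buffer="cxoa" (len 4), cursors c4@1 c1@2 c2@3 c3@4, authorship ....
After op 5 (delete): buffer="" (len 0), cursors c1@0 c2@0 c3@0 c4@0, authorship 
After op 6 (move_right): buffer="" (len 0), cursors c1@0 c2@0 c3@0 c4@0, authorship 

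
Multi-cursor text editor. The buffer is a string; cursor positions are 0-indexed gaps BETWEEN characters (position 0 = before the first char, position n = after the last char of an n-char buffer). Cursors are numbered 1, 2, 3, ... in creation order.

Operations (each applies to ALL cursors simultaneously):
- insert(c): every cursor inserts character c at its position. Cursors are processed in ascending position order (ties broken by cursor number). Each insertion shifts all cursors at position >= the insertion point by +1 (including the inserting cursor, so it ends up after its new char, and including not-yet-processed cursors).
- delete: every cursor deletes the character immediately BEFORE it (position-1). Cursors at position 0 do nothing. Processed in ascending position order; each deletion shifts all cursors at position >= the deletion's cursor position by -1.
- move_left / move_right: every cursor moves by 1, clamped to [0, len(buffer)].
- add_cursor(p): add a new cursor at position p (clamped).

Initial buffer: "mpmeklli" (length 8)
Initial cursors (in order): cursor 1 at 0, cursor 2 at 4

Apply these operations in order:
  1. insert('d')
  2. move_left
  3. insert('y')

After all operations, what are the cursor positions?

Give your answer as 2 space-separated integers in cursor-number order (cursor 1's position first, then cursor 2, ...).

After op 1 (insert('d')): buffer="dmpmedklli" (len 10), cursors c1@1 c2@6, authorship 1....2....
After op 2 (move_left): buffer="dmpmedklli" (len 10), cursors c1@0 c2@5, authorship 1....2....
After op 3 (insert('y')): buffer="ydmpmeydklli" (len 12), cursors c1@1 c2@7, authorship 11....22....

Answer: 1 7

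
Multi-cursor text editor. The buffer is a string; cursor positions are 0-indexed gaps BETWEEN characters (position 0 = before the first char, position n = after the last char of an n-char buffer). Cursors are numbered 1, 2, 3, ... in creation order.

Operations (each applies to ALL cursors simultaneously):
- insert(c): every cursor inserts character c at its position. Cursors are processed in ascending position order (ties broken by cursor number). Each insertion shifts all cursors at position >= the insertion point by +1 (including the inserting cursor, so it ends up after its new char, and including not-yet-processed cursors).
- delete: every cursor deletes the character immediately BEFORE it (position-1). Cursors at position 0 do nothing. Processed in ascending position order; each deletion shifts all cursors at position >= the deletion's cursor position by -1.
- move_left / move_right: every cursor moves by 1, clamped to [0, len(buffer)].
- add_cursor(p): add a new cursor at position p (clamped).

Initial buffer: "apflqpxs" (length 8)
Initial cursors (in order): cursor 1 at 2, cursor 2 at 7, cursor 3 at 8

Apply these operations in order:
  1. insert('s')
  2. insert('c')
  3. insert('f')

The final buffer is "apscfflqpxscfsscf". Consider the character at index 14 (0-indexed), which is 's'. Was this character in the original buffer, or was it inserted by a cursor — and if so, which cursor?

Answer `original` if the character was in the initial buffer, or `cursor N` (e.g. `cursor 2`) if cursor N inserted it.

After op 1 (insert('s')): buffer="apsflqpxsss" (len 11), cursors c1@3 c2@9 c3@11, authorship ..1.....2.3
After op 2 (insert('c')): buffer="apscflqpxscssc" (len 14), cursors c1@4 c2@11 c3@14, authorship ..11.....22.33
After op 3 (insert('f')): buffer="apscfflqpxscfsscf" (len 17), cursors c1@5 c2@13 c3@17, authorship ..111.....222.333
Authorship (.=original, N=cursor N): . . 1 1 1 . . . . . 2 2 2 . 3 3 3
Index 14: author = 3

Answer: cursor 3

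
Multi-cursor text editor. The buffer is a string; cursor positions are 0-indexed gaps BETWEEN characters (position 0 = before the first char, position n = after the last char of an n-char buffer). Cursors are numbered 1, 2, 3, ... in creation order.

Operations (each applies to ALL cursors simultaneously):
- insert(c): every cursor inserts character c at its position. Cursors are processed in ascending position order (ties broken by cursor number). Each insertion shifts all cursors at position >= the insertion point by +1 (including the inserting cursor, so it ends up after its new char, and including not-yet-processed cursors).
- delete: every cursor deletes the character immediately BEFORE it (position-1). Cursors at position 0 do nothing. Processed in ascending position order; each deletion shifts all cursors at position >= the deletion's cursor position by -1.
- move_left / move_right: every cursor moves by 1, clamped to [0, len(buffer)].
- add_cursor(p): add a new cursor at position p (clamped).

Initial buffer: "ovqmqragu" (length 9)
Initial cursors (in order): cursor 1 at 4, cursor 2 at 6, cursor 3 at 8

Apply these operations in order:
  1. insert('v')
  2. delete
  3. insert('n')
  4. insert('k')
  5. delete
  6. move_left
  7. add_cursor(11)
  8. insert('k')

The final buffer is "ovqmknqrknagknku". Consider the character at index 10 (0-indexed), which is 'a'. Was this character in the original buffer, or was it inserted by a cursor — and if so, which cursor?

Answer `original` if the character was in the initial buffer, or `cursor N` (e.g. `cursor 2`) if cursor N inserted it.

Answer: original

Derivation:
After op 1 (insert('v')): buffer="ovqmvqrvagvu" (len 12), cursors c1@5 c2@8 c3@11, authorship ....1..2..3.
After op 2 (delete): buffer="ovqmqragu" (len 9), cursors c1@4 c2@6 c3@8, authorship .........
After op 3 (insert('n')): buffer="ovqmnqrnagnu" (len 12), cursors c1@5 c2@8 c3@11, authorship ....1..2..3.
After op 4 (insert('k')): buffer="ovqmnkqrnkagnku" (len 15), cursors c1@6 c2@10 c3@14, authorship ....11..22..33.
After op 5 (delete): buffer="ovqmnqrnagnu" (len 12), cursors c1@5 c2@8 c3@11, authorship ....1..2..3.
After op 6 (move_left): buffer="ovqmnqrnagnu" (len 12), cursors c1@4 c2@7 c3@10, authorship ....1..2..3.
After op 7 (add_cursor(11)): buffer="ovqmnqrnagnu" (len 12), cursors c1@4 c2@7 c3@10 c4@11, authorship ....1..2..3.
After op 8 (insert('k')): buffer="ovqmknqrknagknku" (len 16), cursors c1@5 c2@9 c3@13 c4@15, authorship ....11..22..334.
Authorship (.=original, N=cursor N): . . . . 1 1 . . 2 2 . . 3 3 4 .
Index 10: author = original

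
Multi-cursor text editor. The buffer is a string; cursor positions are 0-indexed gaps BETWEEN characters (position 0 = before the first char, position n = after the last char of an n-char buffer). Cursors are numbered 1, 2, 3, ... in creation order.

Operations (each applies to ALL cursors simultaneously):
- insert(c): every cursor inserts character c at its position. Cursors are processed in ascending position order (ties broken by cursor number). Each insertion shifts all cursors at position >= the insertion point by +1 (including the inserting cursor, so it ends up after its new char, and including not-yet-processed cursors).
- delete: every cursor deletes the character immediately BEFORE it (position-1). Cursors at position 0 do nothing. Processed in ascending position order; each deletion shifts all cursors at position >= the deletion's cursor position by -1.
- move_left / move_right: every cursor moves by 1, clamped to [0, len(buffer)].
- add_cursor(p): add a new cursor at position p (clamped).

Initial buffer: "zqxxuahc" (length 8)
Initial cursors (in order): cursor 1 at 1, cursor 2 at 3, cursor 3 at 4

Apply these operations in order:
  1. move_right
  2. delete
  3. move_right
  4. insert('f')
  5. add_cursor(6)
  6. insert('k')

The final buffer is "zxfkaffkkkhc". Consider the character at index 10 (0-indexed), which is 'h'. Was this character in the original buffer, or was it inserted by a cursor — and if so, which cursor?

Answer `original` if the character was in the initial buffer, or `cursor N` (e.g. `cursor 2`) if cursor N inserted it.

Answer: original

Derivation:
After op 1 (move_right): buffer="zqxxuahc" (len 8), cursors c1@2 c2@4 c3@5, authorship ........
After op 2 (delete): buffer="zxahc" (len 5), cursors c1@1 c2@2 c3@2, authorship .....
After op 3 (move_right): buffer="zxahc" (len 5), cursors c1@2 c2@3 c3@3, authorship .....
After op 4 (insert('f')): buffer="zxfaffhc" (len 8), cursors c1@3 c2@6 c3@6, authorship ..1.23..
After op 5 (add_cursor(6)): buffer="zxfaffhc" (len 8), cursors c1@3 c2@6 c3@6 c4@6, authorship ..1.23..
After op 6 (insert('k')): buffer="zxfkaffkkkhc" (len 12), cursors c1@4 c2@10 c3@10 c4@10, authorship ..11.23234..
Authorship (.=original, N=cursor N): . . 1 1 . 2 3 2 3 4 . .
Index 10: author = original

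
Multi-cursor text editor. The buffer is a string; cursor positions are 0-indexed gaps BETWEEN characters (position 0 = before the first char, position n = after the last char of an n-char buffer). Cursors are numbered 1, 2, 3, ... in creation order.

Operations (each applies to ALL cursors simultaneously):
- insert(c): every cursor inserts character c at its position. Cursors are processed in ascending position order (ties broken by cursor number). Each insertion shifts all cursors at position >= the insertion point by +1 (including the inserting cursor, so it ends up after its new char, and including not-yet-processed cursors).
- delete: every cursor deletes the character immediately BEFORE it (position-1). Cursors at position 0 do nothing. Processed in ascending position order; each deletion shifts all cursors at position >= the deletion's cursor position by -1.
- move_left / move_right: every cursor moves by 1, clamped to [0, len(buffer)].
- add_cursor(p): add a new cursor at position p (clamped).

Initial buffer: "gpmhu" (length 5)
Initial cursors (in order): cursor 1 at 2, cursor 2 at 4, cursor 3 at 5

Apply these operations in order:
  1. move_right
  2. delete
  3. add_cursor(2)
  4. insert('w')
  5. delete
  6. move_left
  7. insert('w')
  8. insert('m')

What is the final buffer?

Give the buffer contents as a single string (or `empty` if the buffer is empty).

Answer: gwwwwmmmmp

Derivation:
After op 1 (move_right): buffer="gpmhu" (len 5), cursors c1@3 c2@5 c3@5, authorship .....
After op 2 (delete): buffer="gp" (len 2), cursors c1@2 c2@2 c3@2, authorship ..
After op 3 (add_cursor(2)): buffer="gp" (len 2), cursors c1@2 c2@2 c3@2 c4@2, authorship ..
After op 4 (insert('w')): buffer="gpwwww" (len 6), cursors c1@6 c2@6 c3@6 c4@6, authorship ..1234
After op 5 (delete): buffer="gp" (len 2), cursors c1@2 c2@2 c3@2 c4@2, authorship ..
After op 6 (move_left): buffer="gp" (len 2), cursors c1@1 c2@1 c3@1 c4@1, authorship ..
After op 7 (insert('w')): buffer="gwwwwp" (len 6), cursors c1@5 c2@5 c3@5 c4@5, authorship .1234.
After op 8 (insert('m')): buffer="gwwwwmmmmp" (len 10), cursors c1@9 c2@9 c3@9 c4@9, authorship .12341234.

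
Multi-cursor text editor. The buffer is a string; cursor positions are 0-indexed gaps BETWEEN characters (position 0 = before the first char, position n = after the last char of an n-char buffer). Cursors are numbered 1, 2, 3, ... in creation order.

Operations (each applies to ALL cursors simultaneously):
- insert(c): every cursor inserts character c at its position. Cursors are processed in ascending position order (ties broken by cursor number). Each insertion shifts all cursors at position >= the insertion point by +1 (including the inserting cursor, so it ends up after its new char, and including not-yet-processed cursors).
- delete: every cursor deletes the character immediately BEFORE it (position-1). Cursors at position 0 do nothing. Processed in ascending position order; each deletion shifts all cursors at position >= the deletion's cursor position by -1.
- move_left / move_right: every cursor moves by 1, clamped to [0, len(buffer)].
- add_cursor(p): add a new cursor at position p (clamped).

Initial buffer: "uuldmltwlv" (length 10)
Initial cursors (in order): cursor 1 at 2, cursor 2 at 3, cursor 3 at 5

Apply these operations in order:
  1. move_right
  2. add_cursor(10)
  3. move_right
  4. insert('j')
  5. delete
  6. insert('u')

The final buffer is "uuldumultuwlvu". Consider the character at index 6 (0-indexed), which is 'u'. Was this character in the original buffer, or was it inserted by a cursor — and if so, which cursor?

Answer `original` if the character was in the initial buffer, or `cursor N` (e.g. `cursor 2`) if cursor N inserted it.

Answer: cursor 2

Derivation:
After op 1 (move_right): buffer="uuldmltwlv" (len 10), cursors c1@3 c2@4 c3@6, authorship ..........
After op 2 (add_cursor(10)): buffer="uuldmltwlv" (len 10), cursors c1@3 c2@4 c3@6 c4@10, authorship ..........
After op 3 (move_right): buffer="uuldmltwlv" (len 10), cursors c1@4 c2@5 c3@7 c4@10, authorship ..........
After op 4 (insert('j')): buffer="uuldjmjltjwlvj" (len 14), cursors c1@5 c2@7 c3@10 c4@14, authorship ....1.2..3...4
After op 5 (delete): buffer="uuldmltwlv" (len 10), cursors c1@4 c2@5 c3@7 c4@10, authorship ..........
After op 6 (insert('u')): buffer="uuldumultuwlvu" (len 14), cursors c1@5 c2@7 c3@10 c4@14, authorship ....1.2..3...4
Authorship (.=original, N=cursor N): . . . . 1 . 2 . . 3 . . . 4
Index 6: author = 2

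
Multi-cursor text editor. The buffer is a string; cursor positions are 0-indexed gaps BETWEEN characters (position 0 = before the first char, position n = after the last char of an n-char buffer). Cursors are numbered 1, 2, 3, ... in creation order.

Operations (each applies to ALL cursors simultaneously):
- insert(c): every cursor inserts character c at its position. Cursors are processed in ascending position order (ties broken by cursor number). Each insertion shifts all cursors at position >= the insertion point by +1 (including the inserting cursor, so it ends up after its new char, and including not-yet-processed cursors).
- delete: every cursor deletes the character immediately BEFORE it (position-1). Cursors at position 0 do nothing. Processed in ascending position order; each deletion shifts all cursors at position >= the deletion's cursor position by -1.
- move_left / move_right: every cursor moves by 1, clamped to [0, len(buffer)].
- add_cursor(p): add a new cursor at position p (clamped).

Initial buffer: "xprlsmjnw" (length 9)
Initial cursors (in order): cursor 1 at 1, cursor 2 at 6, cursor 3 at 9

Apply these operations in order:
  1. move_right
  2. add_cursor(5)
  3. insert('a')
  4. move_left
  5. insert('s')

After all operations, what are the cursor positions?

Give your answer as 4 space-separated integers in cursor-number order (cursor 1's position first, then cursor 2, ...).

After op 1 (move_right): buffer="xprlsmjnw" (len 9), cursors c1@2 c2@7 c3@9, authorship .........
After op 2 (add_cursor(5)): buffer="xprlsmjnw" (len 9), cursors c1@2 c4@5 c2@7 c3@9, authorship .........
After op 3 (insert('a')): buffer="xparlsamjanwa" (len 13), cursors c1@3 c4@7 c2@10 c3@13, authorship ..1...4..2..3
After op 4 (move_left): buffer="xparlsamjanwa" (len 13), cursors c1@2 c4@6 c2@9 c3@12, authorship ..1...4..2..3
After op 5 (insert('s')): buffer="xpsarlssamjsanwsa" (len 17), cursors c1@3 c4@8 c2@12 c3@16, authorship ..11...44..22..33

Answer: 3 12 16 8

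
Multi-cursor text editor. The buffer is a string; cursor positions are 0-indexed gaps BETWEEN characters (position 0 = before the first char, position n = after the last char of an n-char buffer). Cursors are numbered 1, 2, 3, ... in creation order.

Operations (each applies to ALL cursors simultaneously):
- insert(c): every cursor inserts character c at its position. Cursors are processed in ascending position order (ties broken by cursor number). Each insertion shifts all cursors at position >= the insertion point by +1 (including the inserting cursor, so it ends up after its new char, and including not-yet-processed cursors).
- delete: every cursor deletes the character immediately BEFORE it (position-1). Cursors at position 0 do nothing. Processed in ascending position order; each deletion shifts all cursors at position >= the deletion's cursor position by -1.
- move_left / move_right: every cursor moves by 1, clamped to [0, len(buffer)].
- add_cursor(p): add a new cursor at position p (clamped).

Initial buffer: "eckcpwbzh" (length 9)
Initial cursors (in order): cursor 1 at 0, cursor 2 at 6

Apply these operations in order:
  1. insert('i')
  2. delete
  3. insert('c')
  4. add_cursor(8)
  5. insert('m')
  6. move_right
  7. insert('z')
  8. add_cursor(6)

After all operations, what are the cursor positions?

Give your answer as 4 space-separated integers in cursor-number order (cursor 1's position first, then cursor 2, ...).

After op 1 (insert('i')): buffer="ieckcpwibzh" (len 11), cursors c1@1 c2@8, authorship 1......2...
After op 2 (delete): buffer="eckcpwbzh" (len 9), cursors c1@0 c2@6, authorship .........
After op 3 (insert('c')): buffer="ceckcpwcbzh" (len 11), cursors c1@1 c2@8, authorship 1......2...
After op 4 (add_cursor(8)): buffer="ceckcpwcbzh" (len 11), cursors c1@1 c2@8 c3@8, authorship 1......2...
After op 5 (insert('m')): buffer="cmeckcpwcmmbzh" (len 14), cursors c1@2 c2@11 c3@11, authorship 11......223...
After op 6 (move_right): buffer="cmeckcpwcmmbzh" (len 14), cursors c1@3 c2@12 c3@12, authorship 11......223...
After op 7 (insert('z')): buffer="cmezckcpwcmmbzzzh" (len 17), cursors c1@4 c2@15 c3@15, authorship 11.1.....223.23..
After op 8 (add_cursor(6)): buffer="cmezckcpwcmmbzzzh" (len 17), cursors c1@4 c4@6 c2@15 c3@15, authorship 11.1.....223.23..

Answer: 4 15 15 6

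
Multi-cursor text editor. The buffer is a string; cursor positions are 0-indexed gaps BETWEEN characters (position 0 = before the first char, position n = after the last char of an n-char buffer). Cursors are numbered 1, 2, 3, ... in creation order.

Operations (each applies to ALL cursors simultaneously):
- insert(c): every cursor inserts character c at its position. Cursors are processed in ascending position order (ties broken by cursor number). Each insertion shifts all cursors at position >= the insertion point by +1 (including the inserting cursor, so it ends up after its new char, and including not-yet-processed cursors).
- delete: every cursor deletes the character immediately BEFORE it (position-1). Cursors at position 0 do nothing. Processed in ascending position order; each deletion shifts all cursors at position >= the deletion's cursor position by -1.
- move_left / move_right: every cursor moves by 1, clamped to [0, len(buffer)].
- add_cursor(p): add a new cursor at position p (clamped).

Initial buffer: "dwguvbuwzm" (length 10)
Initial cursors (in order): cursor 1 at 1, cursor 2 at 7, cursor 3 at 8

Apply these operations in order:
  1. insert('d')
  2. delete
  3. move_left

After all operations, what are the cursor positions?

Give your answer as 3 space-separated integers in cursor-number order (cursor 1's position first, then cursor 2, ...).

Answer: 0 6 7

Derivation:
After op 1 (insert('d')): buffer="ddwguvbudwdzm" (len 13), cursors c1@2 c2@9 c3@11, authorship .1......2.3..
After op 2 (delete): buffer="dwguvbuwzm" (len 10), cursors c1@1 c2@7 c3@8, authorship ..........
After op 3 (move_left): buffer="dwguvbuwzm" (len 10), cursors c1@0 c2@6 c3@7, authorship ..........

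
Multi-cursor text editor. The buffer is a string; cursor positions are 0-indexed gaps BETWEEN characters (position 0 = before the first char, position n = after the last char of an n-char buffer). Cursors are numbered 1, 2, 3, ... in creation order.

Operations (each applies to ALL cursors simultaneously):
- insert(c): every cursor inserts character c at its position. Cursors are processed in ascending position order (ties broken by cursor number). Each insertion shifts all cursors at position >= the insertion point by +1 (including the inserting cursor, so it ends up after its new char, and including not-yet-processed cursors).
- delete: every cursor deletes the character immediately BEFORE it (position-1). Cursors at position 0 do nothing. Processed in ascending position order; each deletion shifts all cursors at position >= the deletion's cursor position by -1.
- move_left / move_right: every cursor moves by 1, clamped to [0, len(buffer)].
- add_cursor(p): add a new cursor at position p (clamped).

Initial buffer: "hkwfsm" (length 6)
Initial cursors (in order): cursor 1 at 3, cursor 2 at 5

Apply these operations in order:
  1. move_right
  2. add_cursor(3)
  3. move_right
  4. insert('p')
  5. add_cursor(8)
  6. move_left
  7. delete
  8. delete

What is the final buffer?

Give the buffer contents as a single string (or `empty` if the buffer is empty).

Answer: p

Derivation:
After op 1 (move_right): buffer="hkwfsm" (len 6), cursors c1@4 c2@6, authorship ......
After op 2 (add_cursor(3)): buffer="hkwfsm" (len 6), cursors c3@3 c1@4 c2@6, authorship ......
After op 3 (move_right): buffer="hkwfsm" (len 6), cursors c3@4 c1@5 c2@6, authorship ......
After op 4 (insert('p')): buffer="hkwfpspmp" (len 9), cursors c3@5 c1@7 c2@9, authorship ....3.1.2
After op 5 (add_cursor(8)): buffer="hkwfpspmp" (len 9), cursors c3@5 c1@7 c4@8 c2@9, authorship ....3.1.2
After op 6 (move_left): buffer="hkwfpspmp" (len 9), cursors c3@4 c1@6 c4@7 c2@8, authorship ....3.1.2
After op 7 (delete): buffer="hkwpp" (len 5), cursors c3@3 c1@4 c2@4 c4@4, authorship ...32
After op 8 (delete): buffer="p" (len 1), cursors c1@0 c2@0 c3@0 c4@0, authorship 2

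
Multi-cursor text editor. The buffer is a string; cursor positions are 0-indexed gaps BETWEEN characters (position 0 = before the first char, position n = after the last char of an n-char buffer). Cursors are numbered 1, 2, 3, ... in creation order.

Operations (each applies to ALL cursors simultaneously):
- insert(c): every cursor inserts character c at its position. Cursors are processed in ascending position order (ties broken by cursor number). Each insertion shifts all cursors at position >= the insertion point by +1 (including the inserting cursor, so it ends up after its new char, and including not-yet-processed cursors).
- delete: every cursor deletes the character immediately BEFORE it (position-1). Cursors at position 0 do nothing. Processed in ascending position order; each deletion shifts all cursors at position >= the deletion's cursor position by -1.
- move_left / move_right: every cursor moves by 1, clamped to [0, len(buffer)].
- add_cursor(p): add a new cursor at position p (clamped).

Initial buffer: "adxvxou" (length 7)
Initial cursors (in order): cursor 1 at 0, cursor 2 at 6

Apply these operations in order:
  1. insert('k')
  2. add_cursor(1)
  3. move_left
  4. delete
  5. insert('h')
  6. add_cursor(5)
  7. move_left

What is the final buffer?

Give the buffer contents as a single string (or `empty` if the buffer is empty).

Answer: hhkadxvxhku

Derivation:
After op 1 (insert('k')): buffer="kadxvxoku" (len 9), cursors c1@1 c2@8, authorship 1......2.
After op 2 (add_cursor(1)): buffer="kadxvxoku" (len 9), cursors c1@1 c3@1 c2@8, authorship 1......2.
After op 3 (move_left): buffer="kadxvxoku" (len 9), cursors c1@0 c3@0 c2@7, authorship 1......2.
After op 4 (delete): buffer="kadxvxku" (len 8), cursors c1@0 c3@0 c2@6, authorship 1.....2.
After op 5 (insert('h')): buffer="hhkadxvxhku" (len 11), cursors c1@2 c3@2 c2@9, authorship 131.....22.
After op 6 (add_cursor(5)): buffer="hhkadxvxhku" (len 11), cursors c1@2 c3@2 c4@5 c2@9, authorship 131.....22.
After op 7 (move_left): buffer="hhkadxvxhku" (len 11), cursors c1@1 c3@1 c4@4 c2@8, authorship 131.....22.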